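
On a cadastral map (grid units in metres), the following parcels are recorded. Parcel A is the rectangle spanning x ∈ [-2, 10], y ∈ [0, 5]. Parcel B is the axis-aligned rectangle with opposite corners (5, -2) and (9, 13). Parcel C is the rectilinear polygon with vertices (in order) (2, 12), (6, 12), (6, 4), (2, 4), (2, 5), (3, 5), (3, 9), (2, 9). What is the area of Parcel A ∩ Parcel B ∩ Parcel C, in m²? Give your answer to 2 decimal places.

The intersection is the polygon with vertices (5,5), (6,5), (6,4), (5,4).
By the shoelace formula its area is 1.00.

1.00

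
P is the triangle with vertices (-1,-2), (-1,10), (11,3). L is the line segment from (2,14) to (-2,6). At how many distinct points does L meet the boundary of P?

2

The segment meets the boundary at (-1,8), (-0.226,9.548).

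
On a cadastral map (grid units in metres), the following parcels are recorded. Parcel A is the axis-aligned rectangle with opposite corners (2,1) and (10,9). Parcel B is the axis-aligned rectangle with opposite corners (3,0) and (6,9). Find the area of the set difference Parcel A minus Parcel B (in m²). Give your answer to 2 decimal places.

40.00

|Parcel A∩Parcel B|: x∈[3,6], y∈[1,9] → 3·8 = 24.
|Parcel A| = 64.
|Parcel A ∖ Parcel B| = |Parcel A| − |Parcel A∩Parcel B| = 64 − 24 = 40.00.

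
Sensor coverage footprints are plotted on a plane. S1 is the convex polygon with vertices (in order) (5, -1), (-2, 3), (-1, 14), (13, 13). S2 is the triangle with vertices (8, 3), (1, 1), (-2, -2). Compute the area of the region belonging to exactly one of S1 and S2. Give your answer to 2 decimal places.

|S1| = 142.5, |S2| = 7.5, |S1∩S2| = 3.7181.
|S1 △ S2| = |S1| + |S2| − 2·|S1∩S2| = 142.5 + 7.5 − 7.4361 = 142.56.

142.56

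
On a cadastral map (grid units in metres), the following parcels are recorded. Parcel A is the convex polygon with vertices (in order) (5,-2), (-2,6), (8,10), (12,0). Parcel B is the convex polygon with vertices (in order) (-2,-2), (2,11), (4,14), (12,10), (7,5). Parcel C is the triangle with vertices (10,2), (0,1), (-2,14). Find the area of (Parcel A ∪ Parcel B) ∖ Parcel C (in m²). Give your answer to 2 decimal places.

86.70

|Parcel A ∪ Parcel B| = 138.319.
|(Parcel A ∪ Parcel B) ∩ Parcel C| = 51.6178.
|(Parcel A ∪ Parcel B) ∖ Parcel C| = 138.319 − 51.6178 = 86.70.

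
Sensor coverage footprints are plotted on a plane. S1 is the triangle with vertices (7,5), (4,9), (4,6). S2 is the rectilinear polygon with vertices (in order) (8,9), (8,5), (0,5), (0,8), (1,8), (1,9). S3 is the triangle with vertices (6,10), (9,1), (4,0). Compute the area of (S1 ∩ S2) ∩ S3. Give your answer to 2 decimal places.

The region (S1 ∩ S2) ∩ S3 is the polygon with vertices (5.125,5.625), (5.421,7.105), (7,5).
By the shoelace formula its area is 1.48.

1.48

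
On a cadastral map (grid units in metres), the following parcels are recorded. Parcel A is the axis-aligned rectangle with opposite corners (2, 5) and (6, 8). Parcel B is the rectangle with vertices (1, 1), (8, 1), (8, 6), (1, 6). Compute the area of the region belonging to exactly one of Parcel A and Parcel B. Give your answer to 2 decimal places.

39.00

|Parcel A∩Parcel B|: x∈[2,6], y∈[5,6] → 4·1 = 4.
|Parcel A △ Parcel B| = |Parcel A| + |Parcel B| − 2·|Parcel A∩Parcel B| = 12 + 35 − 8 = 39.00.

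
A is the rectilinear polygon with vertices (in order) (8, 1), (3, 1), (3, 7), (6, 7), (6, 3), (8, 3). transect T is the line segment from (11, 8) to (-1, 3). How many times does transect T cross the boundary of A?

The segment meets the boundary at (3,4.667), (6,5.917).

2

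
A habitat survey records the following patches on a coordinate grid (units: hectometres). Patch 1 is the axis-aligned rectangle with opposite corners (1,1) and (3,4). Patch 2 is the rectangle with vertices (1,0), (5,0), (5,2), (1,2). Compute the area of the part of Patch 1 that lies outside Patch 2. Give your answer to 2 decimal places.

4.00

|Patch 1∩Patch 2|: x∈[1,3], y∈[1,2] → 2·1 = 2.
|Patch 1| = 6.
|Patch 1 ∖ Patch 2| = |Patch 1| − |Patch 1∩Patch 2| = 6 − 2 = 4.00.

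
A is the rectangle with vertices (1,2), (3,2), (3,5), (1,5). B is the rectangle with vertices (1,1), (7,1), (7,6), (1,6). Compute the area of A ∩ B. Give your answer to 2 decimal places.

|A∩B|: x∈[1,3], y∈[2,5] → 2·3 = 6.

6.00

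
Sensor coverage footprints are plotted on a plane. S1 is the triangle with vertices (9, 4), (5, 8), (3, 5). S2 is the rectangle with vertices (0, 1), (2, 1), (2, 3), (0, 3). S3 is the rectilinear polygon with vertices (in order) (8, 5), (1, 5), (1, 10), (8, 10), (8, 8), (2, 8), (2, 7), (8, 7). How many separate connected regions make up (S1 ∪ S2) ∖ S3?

3

(S1 ∪ S2) ∖ S3 splits into 3 disjoint pieces (area 2.5, area 0.8333, area 4).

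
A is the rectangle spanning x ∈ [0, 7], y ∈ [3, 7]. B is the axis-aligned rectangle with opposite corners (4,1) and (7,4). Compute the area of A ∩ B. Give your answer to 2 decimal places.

3.00

|A∩B|: x∈[4,7], y∈[3,4] → 3·1 = 3.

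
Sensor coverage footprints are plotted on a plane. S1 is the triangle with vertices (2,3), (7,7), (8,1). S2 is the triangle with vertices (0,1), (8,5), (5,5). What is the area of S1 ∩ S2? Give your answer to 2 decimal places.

The intersection is the polygon with vertices (7.385,4.692), (3.2,2.6), (2.353,2.882), (5,5), (7.333,5).
By the shoelace formula its area is 4.77.

4.77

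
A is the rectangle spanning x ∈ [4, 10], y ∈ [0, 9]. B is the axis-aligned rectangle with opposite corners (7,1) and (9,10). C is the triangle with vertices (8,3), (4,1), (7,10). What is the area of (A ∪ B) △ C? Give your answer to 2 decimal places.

41.33

|A ∪ B| = 56.
|(A ∪ B) ∩ C| = 14.8333.
|(A ∪ B) △ C| = 56 + 15 − 29.6667 = 41.33.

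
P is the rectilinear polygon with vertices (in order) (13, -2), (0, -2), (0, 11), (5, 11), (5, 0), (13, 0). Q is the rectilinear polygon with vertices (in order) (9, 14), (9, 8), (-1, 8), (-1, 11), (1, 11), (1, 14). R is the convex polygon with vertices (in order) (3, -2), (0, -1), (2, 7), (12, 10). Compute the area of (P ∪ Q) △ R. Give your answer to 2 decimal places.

107.10

|P ∪ Q| = 120.
|(P ∪ Q) ∩ R| = 36.2.
|(P ∪ Q) △ R| = 120 + 59.5 − 72.4 = 107.10.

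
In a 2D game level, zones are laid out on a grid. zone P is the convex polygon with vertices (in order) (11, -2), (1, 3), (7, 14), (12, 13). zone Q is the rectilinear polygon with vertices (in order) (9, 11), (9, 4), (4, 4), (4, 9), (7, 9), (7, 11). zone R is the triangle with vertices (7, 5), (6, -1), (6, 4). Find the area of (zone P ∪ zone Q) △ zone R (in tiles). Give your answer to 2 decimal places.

|zone P ∪ zone Q| = 108.0682.
|(zone P ∪ zone Q) ∩ zone R| = 2.3269.
|(zone P ∪ zone Q) △ zone R| = 108.0682 + 2.5 − 4.6538 = 105.91.

105.91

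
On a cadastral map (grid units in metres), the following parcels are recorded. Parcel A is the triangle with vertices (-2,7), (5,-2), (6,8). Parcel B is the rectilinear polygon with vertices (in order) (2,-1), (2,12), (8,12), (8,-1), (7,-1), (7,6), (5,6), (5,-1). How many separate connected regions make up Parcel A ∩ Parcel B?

1

Parcel A ∩ Parcel B is a single connected region.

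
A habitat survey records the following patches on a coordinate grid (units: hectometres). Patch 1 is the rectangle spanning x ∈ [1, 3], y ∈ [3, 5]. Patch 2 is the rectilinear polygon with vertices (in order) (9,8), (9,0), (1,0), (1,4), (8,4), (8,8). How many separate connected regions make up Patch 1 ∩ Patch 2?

Patch 1 ∩ Patch 2 is a single connected region.

1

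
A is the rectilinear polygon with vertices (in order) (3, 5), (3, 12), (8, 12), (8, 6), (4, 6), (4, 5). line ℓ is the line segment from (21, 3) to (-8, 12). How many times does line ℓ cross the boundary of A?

The segment meets the boundary at (3,8.586), (8,7.034).

2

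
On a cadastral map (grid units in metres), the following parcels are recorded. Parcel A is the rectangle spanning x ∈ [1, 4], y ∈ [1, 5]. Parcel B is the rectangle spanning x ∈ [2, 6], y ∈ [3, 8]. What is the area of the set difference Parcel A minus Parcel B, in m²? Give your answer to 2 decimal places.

8.00

|Parcel A∩Parcel B|: x∈[2,4], y∈[3,5] → 2·2 = 4.
|Parcel A| = 12.
|Parcel A ∖ Parcel B| = |Parcel A| − |Parcel A∩Parcel B| = 12 − 4 = 8.00.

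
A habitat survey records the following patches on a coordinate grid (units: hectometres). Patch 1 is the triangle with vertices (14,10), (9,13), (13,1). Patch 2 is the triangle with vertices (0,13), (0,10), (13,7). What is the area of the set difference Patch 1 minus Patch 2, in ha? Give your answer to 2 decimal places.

|Patch 1| = 24, |Patch 1∩Patch 2| = 0.5909.
|Patch 1 ∖ Patch 2| = |Patch 1| − |Patch 1∩Patch 2| = 24 − 0.5909 = 23.41.

23.41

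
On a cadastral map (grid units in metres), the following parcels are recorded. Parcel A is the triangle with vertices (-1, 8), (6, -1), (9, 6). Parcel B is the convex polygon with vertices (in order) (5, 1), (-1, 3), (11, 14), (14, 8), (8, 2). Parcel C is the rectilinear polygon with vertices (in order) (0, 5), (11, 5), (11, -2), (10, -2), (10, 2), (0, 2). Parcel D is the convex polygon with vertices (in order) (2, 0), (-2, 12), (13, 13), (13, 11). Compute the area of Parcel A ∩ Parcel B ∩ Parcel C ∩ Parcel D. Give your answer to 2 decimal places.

The intersection is the polygon with vertices (3.667,2), (1.333,5), (7,5), (4,2).
By the shoelace formula its area is 9.00.

9.00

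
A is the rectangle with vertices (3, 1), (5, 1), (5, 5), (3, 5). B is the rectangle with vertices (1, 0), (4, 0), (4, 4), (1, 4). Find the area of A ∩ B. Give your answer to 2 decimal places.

|A∩B|: x∈[3,4], y∈[1,4] → 1·3 = 3.

3.00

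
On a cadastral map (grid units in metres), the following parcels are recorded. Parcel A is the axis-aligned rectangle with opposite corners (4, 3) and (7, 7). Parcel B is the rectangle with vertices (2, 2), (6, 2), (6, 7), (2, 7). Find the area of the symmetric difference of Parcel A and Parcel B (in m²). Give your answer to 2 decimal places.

|Parcel A∩Parcel B|: x∈[4,6], y∈[3,7] → 2·4 = 8.
|Parcel A △ Parcel B| = |Parcel A| + |Parcel B| − 2·|Parcel A∩Parcel B| = 12 + 20 − 16 = 16.00.

16.00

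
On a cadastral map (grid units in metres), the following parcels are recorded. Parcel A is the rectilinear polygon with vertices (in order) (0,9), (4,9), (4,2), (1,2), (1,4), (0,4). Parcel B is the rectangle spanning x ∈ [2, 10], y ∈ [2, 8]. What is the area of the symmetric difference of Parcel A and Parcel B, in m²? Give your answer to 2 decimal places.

50.00

|Parcel A| = 26, |Parcel B| = 48, |Parcel A∩Parcel B| = 12.
|Parcel A △ Parcel B| = |Parcel A| + |Parcel B| − 2·|Parcel A∩Parcel B| = 26 + 48 − 24 = 50.00.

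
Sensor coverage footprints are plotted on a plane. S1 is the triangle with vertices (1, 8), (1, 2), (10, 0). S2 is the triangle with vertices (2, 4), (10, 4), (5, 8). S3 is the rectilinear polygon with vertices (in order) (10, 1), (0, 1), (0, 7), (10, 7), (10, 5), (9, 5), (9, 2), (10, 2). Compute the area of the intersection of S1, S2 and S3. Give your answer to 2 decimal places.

The intersection is the polygon with vertices (2,4), (3.4,5.867), (5.5,4).
By the shoelace formula its area is 3.27.

3.27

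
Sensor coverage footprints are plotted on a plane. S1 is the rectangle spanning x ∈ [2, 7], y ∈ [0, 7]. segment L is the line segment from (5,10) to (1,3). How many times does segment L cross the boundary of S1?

2

The segment meets the boundary at (2,4.75), (3.286,7).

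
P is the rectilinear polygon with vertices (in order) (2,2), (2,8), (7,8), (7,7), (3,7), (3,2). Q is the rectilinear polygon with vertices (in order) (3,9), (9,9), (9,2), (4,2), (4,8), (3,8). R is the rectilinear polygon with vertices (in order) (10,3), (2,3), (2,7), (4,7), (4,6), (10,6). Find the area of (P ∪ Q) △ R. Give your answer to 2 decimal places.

31.00

|P ∪ Q| = 43.
|(P ∪ Q) ∩ R| = 19.
|(P ∪ Q) △ R| = 43 + 26 − 38 = 31.00.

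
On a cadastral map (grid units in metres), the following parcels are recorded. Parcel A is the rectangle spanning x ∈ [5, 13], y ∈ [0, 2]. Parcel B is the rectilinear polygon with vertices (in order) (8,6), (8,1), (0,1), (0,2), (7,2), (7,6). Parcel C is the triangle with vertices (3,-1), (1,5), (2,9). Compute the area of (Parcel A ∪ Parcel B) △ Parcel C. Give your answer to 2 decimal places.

|Parcel A ∪ Parcel B| = 25.
|(Parcel A ∪ Parcel B) ∩ Parcel C| = 0.5833.
|(Parcel A ∪ Parcel B) △ Parcel C| = 25 + 7 − 1.1667 = 30.83.

30.83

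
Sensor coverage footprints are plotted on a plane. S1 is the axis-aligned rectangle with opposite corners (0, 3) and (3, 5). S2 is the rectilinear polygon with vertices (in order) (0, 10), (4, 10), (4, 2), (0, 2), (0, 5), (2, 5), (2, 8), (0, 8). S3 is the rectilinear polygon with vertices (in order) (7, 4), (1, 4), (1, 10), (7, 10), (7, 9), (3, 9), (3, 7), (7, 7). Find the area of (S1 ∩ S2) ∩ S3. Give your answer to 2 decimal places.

The region (S1 ∩ S2) ∩ S3 is the polygon with vertices (3,4), (1,4), (1,5), (2,5), (3,5).
By the shoelace formula its area is 2.00.

2.00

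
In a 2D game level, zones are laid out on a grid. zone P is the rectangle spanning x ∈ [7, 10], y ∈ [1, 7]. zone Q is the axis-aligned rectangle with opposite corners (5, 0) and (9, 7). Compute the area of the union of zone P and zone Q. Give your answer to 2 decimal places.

By inclusion–exclusion:
Individual areas: |zone P| = 18, |zone Q| = 28.
|zone P∩zone Q|: x∈[7,9], y∈[1,7] → 2·6 = 12.
|zone P ∪ zone Q| = 46 − 12 = 34.00.

34.00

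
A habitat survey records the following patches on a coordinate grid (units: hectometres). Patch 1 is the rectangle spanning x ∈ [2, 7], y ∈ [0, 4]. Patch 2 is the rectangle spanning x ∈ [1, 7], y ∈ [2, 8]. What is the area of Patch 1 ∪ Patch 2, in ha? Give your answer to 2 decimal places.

46.00

By inclusion–exclusion:
Individual areas: |Patch 1| = 20, |Patch 2| = 36.
|Patch 1∩Patch 2|: x∈[2,7], y∈[2,4] → 5·2 = 10.
|Patch 1 ∪ Patch 2| = 56 − 10 = 46.00.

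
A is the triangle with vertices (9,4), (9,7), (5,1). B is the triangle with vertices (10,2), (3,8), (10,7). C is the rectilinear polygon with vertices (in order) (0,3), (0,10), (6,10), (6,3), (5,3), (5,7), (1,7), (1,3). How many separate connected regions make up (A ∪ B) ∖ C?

2

(A ∪ B) ∖ C splits into 2 disjoint pieces (area 17.0514, area 0.2976).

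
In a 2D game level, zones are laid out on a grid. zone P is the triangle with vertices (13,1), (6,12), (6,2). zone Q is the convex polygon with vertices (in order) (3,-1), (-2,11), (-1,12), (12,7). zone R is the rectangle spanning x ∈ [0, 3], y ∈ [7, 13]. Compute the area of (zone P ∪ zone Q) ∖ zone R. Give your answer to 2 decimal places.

87.29

|zone P ∪ zone Q| = 99.4076.
|(zone P ∪ zone Q) ∩ zone R| = 12.1154.
|(zone P ∪ zone Q) ∖ zone R| = 99.4076 − 12.1154 = 87.29.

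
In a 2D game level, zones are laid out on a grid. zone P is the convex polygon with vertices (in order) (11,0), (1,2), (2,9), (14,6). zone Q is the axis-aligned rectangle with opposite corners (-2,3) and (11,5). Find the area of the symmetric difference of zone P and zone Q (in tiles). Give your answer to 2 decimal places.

63.64

|zone P| = 76.5, |zone Q| = 26, |zone P∩zone Q| = 19.4286.
|zone P △ zone Q| = |zone P| + |zone Q| − 2·|zone P∩zone Q| = 76.5 + 26 − 38.8571 = 63.64.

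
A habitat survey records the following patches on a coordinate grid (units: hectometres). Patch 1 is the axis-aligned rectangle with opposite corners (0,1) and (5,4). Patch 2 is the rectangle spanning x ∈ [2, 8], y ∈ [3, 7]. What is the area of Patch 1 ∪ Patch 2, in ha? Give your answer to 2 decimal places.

By inclusion–exclusion:
Individual areas: |Patch 1| = 15, |Patch 2| = 24.
|Patch 1∩Patch 2|: x∈[2,5], y∈[3,4] → 3·1 = 3.
|Patch 1 ∪ Patch 2| = 39 − 3 = 36.00.

36.00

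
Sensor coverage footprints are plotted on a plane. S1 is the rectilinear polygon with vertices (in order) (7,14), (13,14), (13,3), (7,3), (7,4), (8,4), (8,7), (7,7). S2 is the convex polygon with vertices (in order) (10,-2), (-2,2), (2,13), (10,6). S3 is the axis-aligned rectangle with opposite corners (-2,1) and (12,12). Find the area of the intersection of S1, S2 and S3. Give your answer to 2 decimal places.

The intersection is the polygon with vertices (7,4), (8,4), (8,7), (7,7), (7,8.625), (10,6), (10,3), (7,3).
By the shoelace formula its area is 9.94.

9.94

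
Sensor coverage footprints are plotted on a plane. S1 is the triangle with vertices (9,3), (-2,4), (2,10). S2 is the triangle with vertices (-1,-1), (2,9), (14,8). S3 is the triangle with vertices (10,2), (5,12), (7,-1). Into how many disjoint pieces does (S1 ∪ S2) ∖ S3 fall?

2

(S1 ∪ S2) ∖ S3 splits into 2 disjoint pieces (area 48.3148, area 13.4381).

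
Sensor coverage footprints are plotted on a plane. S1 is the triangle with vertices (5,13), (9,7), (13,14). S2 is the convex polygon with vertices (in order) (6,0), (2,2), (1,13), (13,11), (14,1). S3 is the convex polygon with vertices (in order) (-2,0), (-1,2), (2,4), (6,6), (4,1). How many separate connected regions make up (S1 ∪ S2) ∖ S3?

1

(S1 ∪ S2) ∖ S3 is a single connected region.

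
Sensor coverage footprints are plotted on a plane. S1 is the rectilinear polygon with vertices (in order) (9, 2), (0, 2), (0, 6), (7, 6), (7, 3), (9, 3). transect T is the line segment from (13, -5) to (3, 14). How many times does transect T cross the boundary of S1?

The segment meets the boundary at (8.789,3), (9,2.6).

2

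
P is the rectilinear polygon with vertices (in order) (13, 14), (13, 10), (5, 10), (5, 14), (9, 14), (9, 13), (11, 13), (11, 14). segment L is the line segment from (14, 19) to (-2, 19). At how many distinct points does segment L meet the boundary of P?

The segment lies entirely outside P and never meets its boundary.

0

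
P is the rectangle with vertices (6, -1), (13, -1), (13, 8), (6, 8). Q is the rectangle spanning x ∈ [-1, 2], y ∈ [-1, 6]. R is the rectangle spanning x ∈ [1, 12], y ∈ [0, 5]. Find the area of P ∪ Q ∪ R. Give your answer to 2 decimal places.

104.00

By inclusion–exclusion:
Individual areas: |P| = 63, |Q| = 21, |R| = 55.
|P∩Q| = 0 (no overlap).
|P∩R|: x∈[6,12], y∈[0,5] → 6·5 = 30.
|Q∩R|: x∈[1,2], y∈[0,5] → 1·5 = 5.
|P∩Q∩R| = 0.
|P ∪ Q ∪ R| = 139 − 35 + 0 = 104.00.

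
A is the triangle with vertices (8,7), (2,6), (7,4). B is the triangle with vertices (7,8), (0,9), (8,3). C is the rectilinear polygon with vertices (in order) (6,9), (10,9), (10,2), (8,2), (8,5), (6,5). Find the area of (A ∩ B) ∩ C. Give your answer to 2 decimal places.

The region (A ∩ B) ∩ C is the polygon with vertices (7.5,5.5), (7.333,5), (6,5), (6,6.667), (7.226,6.871).
By the shoelace formula its area is 2.45.

2.45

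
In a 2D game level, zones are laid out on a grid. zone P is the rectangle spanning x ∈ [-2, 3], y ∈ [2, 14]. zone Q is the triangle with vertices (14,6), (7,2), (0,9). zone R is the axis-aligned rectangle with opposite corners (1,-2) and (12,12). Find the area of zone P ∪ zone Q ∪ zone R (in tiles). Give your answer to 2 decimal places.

By inclusion–exclusion:
Individual areas: |zone P| = 60, |zone Q| = 38.5, |zone R| = 154.
|zone P∩zone Q| = 3.5357.
|zone P∩zone R|: x∈[1,3], y∈[2,12] → 2·10 = 20.
|zone Q∩zone R| = 36.5357.
|zone P∩zone Q∩zone R| = 3.1429.
|zone P ∪ zone Q ∪ zone R| = 252.5 − 60.0714 + 3.1429 = 195.57.

195.57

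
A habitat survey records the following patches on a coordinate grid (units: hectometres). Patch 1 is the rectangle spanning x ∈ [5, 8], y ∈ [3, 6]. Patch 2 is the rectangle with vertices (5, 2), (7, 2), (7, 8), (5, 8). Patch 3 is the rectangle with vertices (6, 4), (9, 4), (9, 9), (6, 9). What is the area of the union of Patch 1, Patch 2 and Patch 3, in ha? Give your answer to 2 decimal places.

By inclusion–exclusion:
Individual areas: |Patch 1| = 9, |Patch 2| = 12, |Patch 3| = 15.
|Patch 1∩Patch 2|: x∈[5,7], y∈[3,6] → 2·3 = 6.
|Patch 1∩Patch 3|: x∈[6,8], y∈[4,6] → 2·2 = 4.
|Patch 2∩Patch 3|: x∈[6,7], y∈[4,8] → 1·4 = 4.
|Patch 1∩Patch 2∩Patch 3| = 2.
|Patch 1 ∪ Patch 2 ∪ Patch 3| = 36 − 14 + 2 = 24.00.

24.00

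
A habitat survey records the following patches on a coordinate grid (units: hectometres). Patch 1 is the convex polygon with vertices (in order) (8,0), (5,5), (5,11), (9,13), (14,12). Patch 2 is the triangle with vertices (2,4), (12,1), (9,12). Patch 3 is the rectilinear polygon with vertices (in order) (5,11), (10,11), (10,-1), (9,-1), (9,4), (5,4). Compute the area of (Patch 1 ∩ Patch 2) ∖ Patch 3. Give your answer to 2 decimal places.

|Patch 1 ∩ Patch 2| = 36.3578.
|(Patch 1 ∩ Patch 2) ∩ Patch 3| = 29.1499.
|(Patch 1 ∩ Patch 2) ∖ Patch 3| = 36.3578 − 29.1499 = 7.21.

7.21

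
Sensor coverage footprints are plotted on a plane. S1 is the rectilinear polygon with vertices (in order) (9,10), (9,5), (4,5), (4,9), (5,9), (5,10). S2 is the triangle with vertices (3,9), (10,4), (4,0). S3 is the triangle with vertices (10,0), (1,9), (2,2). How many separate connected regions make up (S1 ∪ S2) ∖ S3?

2

(S1 ∪ S2) ∖ S3 splits into 2 disjoint pieces (area 32.3929, area 1.3558).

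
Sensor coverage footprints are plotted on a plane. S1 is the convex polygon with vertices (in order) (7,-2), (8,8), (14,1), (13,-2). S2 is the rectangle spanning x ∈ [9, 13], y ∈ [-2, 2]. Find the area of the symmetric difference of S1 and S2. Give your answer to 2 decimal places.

26.50

|S1| = 42.5, |S2| = 16, |S1∩S2| = 16.
|S1 △ S2| = |S1| + |S2| − 2·|S1∩S2| = 42.5 + 16 − 32 = 26.50.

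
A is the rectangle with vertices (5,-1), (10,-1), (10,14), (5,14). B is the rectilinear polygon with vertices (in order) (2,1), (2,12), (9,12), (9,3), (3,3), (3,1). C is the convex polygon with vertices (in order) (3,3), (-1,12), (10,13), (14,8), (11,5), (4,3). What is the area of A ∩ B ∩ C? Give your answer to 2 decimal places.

The intersection is the polygon with vertices (9,12), (9,4.429), (5,3.286), (5,12).
By the shoelace formula its area is 32.57.

32.57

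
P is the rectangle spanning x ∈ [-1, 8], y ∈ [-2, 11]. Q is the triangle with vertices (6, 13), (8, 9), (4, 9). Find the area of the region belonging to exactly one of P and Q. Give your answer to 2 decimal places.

|P| = 117, |Q| = 8, |P∩Q| = 6.
|P △ Q| = |P| + |Q| − 2·|P∩Q| = 117 + 8 − 12 = 113.00.

113.00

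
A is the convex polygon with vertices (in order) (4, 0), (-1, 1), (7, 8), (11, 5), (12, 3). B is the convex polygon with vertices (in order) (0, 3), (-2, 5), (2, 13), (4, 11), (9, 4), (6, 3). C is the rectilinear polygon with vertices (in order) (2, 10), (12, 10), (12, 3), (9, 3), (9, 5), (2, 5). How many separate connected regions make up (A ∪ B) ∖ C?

(A ∪ B) ∖ C is a single connected region.

1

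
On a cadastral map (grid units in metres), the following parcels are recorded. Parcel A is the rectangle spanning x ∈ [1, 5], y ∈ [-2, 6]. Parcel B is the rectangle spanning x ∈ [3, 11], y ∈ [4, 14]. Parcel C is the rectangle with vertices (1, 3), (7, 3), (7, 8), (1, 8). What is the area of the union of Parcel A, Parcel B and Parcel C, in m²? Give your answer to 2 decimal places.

By inclusion–exclusion:
Individual areas: |Parcel A| = 32, |Parcel B| = 80, |Parcel C| = 30.
|Parcel A∩Parcel B|: x∈[3,5], y∈[4,6] → 2·2 = 4.
|Parcel A∩Parcel C|: x∈[1,5], y∈[3,6] → 4·3 = 12.
|Parcel B∩Parcel C|: x∈[3,7], y∈[4,8] → 4·4 = 16.
|Parcel A∩Parcel B∩Parcel C| = 4.
|Parcel A ∪ Parcel B ∪ Parcel C| = 142 − 32 + 4 = 114.00.

114.00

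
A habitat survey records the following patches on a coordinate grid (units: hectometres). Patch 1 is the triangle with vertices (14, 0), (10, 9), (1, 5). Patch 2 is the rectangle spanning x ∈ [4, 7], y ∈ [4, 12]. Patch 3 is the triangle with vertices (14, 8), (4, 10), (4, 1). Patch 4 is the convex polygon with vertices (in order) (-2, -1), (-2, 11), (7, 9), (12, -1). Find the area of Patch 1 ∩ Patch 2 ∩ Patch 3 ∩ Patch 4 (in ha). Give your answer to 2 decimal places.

9.00

The intersection is the polygon with vertices (4,4), (4,6.333), (7,7.667), (7,4).
By the shoelace formula its area is 9.00.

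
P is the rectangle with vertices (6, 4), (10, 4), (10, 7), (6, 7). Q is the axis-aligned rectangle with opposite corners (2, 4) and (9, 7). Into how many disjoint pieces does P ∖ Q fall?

1

P ∖ Q is a single connected region.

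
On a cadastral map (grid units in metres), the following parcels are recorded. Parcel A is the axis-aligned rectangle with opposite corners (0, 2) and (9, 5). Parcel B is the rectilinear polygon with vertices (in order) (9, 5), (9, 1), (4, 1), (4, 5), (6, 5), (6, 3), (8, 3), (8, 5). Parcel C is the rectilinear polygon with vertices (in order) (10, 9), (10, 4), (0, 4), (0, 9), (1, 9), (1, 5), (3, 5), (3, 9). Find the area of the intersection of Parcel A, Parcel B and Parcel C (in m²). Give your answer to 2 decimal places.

3.00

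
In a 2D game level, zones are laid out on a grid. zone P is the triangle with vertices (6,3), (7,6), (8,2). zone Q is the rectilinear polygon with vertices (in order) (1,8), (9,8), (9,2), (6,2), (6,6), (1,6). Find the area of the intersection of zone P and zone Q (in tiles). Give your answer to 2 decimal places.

3.50

The intersection is the polygon with vertices (7,6), (8,2), (6,3).
By the shoelace formula its area is 3.50.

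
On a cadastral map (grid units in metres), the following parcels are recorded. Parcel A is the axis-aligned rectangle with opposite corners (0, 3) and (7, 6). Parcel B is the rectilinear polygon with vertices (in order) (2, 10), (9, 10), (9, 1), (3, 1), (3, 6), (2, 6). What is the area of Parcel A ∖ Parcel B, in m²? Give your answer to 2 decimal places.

9.00

|Parcel A| = 21, |Parcel A∩Parcel B| = 12.
|Parcel A ∖ Parcel B| = |Parcel A| − |Parcel A∩Parcel B| = 21 − 12 = 9.00.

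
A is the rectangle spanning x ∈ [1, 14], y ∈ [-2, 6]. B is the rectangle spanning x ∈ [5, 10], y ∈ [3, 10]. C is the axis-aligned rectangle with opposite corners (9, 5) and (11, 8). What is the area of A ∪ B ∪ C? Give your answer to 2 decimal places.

By inclusion–exclusion:
Individual areas: |A| = 104, |B| = 35, |C| = 6.
|A∩B|: x∈[5,10], y∈[3,6] → 5·3 = 15.
|A∩C|: x∈[9,11], y∈[5,6] → 2·1 = 2.
|B∩C|: x∈[9,10], y∈[5,8] → 1·3 = 3.
|A∩B∩C| = 1.
|A ∪ B ∪ C| = 145 − 20 + 1 = 126.00.

126.00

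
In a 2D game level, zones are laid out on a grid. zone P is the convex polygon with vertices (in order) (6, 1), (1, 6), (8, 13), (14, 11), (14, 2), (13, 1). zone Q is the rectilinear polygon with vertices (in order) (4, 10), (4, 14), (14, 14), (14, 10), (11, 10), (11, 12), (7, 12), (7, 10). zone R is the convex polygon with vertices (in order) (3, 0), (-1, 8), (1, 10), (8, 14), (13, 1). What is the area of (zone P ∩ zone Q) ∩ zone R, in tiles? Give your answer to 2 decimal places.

3.05

|zone P ∩ zone Q| = 8.5.
|(zone P ∩ zone Q) ∩ zone R| = 3.05.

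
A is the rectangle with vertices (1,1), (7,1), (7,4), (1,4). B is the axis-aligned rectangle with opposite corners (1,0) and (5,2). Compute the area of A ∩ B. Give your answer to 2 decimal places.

|A∩B|: x∈[1,5], y∈[1,2] → 4·1 = 4.

4.00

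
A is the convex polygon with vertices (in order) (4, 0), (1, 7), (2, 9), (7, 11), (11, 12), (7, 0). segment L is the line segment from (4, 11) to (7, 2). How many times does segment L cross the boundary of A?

The segment meets the boundary at (4.353,9.941).

1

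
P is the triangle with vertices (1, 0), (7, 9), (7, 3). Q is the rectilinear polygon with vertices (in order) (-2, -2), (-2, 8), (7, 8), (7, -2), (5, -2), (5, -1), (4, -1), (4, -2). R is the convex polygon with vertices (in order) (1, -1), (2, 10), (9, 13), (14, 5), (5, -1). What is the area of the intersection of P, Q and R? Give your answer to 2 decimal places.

The intersection is the polygon with vertices (7,8), (7,3), (1.095,0.048), (1.105,0.158), (6.333,8).
By the shoelace formula its area is 17.66.

17.66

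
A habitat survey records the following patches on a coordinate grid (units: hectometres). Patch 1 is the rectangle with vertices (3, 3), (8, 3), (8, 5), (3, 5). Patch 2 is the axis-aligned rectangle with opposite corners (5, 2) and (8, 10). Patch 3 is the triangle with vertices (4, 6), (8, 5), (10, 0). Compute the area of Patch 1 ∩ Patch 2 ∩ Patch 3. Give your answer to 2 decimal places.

4.00

The intersection is the polygon with vertices (7,3), (5,5), (8,5), (8,3).
By the shoelace formula its area is 4.00.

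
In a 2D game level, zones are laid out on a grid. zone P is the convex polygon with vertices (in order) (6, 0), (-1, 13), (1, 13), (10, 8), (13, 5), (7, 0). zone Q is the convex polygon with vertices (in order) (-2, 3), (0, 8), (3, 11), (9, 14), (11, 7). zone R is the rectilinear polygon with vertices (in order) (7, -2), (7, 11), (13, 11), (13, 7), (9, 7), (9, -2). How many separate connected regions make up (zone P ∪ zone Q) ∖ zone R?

(zone P ∪ zone Q) ∖ zone R splits into 2 disjoint pieces (area 75.792, area 12.6667).

2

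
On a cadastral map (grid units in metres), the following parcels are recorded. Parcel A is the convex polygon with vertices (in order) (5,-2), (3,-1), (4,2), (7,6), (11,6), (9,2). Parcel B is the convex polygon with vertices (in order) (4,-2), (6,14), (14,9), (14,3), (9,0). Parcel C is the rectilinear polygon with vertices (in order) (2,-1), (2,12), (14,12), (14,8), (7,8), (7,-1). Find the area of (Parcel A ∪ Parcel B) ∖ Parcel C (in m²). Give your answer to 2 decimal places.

|Parcel A ∪ Parcel B| = 104.6575.
|(Parcel A ∪ Parcel B) ∩ Parcel C| = 50.2.
|(Parcel A ∪ Parcel B) ∖ Parcel C| = 104.6575 − 50.2 = 54.46.

54.46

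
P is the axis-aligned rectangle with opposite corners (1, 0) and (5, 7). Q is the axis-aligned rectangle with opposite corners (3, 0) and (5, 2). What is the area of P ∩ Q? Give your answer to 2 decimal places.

|P∩Q|: x∈[3,5], y∈[0,2] → 2·2 = 4.

4.00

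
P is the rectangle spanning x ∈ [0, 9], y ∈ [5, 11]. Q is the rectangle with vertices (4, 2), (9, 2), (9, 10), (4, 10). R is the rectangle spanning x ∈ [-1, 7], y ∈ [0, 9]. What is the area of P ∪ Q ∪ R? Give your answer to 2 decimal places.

By inclusion–exclusion:
Individual areas: |P| = 54, |Q| = 40, |R| = 72.
|P∩Q|: x∈[4,9], y∈[5,10] → 5·5 = 25.
|P∩R|: x∈[0,7], y∈[5,9] → 7·4 = 28.
|Q∩R|: x∈[4,7], y∈[2,9] → 3·7 = 21.
|P∩Q∩R| = 12.
|P ∪ Q ∪ R| = 166 − 74 + 12 = 104.00.

104.00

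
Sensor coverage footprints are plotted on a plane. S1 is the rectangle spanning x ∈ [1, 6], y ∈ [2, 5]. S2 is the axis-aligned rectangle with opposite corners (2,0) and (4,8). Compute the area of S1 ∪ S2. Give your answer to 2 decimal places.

By inclusion–exclusion:
Individual areas: |S1| = 15, |S2| = 16.
|S1∩S2|: x∈[2,4], y∈[2,5] → 2·3 = 6.
|S1 ∪ S2| = 31 − 6 = 25.00.

25.00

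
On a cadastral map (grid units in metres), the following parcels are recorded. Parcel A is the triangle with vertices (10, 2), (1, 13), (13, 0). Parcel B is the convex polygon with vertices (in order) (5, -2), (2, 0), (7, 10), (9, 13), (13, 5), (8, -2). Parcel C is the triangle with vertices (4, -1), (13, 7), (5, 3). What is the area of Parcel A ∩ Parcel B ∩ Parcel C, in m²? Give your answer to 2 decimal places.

The intersection is the polygon with vertices (9.451,3.845), (8.895,3.351), (7.968,4.484), (8.579,4.79).
By the shoelace formula its area is 0.97.

0.97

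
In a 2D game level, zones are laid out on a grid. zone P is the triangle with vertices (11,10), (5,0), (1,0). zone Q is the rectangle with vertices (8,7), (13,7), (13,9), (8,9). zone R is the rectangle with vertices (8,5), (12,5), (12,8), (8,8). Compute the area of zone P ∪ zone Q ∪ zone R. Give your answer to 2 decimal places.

35.20

By inclusion–exclusion:
Individual areas: |zone P| = 20, |zone Q| = 10, |zone R| = 12.
|zone P∩zone Q| = 1.6.
|zone P∩zone R| = 2.2.
|zone Q∩zone R|: x∈[8,12], y∈[7,8] → 4·1 = 4.
|zone P∩zone Q∩zone R| = 1.
|zone P ∪ zone Q ∪ zone R| = 42 − 7.8 + 1 = 35.20.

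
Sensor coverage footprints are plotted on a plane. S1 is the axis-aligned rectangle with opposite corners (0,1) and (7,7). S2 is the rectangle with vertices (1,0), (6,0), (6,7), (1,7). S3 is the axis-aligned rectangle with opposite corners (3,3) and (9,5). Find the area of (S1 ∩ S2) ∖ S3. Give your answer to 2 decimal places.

24.00

|S1 ∩ S2| = 30.
|(S1 ∩ S2) ∩ S3| = 6.
|(S1 ∩ S2) ∖ S3| = 30 − 6 = 24.00.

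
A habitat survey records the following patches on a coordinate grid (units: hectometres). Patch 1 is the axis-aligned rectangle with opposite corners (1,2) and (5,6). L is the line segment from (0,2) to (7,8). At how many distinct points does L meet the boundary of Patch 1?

2

The segment meets the boundary at (4.667,6), (1,2.857).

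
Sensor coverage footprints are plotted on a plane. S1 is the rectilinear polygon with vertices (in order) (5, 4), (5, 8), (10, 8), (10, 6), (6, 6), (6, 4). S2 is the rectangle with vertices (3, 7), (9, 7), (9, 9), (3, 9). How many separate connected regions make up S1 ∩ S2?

S1 ∩ S2 is a single connected region.

1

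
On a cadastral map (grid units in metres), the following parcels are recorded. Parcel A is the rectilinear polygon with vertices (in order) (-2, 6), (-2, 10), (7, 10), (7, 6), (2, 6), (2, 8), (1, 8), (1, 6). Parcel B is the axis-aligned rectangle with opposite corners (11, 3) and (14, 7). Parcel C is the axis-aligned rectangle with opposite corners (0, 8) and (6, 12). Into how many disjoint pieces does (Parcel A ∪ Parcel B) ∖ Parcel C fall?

3

(Parcel A ∪ Parcel B) ∖ Parcel C splits into 3 disjoint pieces (area 10, area 12, area 12).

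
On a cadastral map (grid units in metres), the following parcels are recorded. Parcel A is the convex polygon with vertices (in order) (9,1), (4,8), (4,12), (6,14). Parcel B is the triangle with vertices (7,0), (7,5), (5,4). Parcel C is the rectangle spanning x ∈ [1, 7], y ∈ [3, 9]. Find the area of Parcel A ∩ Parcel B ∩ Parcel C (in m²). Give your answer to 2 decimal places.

0.38

The intersection is the polygon with vertices (7,5), (7,3.8), (6.368,4.684).
By the shoelace formula its area is 0.38.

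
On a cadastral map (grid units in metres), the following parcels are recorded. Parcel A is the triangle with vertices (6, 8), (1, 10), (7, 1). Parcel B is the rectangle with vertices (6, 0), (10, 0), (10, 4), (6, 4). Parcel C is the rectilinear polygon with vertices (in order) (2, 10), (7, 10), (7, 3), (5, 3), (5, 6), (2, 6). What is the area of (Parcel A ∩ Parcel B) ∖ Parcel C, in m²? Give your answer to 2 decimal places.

|Parcel A ∩ Parcel B| = 1.6071.
|(Parcel A ∩ Parcel B) ∩ Parcel C| = 0.6429.
|(Parcel A ∩ Parcel B) ∖ Parcel C| = 1.6071 − 0.6429 = 0.96.

0.96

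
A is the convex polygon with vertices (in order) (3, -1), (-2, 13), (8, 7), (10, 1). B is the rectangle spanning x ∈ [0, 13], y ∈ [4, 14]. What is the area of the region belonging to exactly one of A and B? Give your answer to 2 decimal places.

|A| = 78, |B| = 130, |A∩B| = 42.6357.
|A △ B| = |A| + |B| − 2·|A∩B| = 78 + 130 − 85.2714 = 122.73.

122.73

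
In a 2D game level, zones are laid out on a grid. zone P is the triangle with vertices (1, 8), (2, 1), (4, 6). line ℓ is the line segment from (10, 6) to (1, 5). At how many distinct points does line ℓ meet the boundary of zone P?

2

The segment meets the boundary at (1.422,5.047), (3.721,5.302).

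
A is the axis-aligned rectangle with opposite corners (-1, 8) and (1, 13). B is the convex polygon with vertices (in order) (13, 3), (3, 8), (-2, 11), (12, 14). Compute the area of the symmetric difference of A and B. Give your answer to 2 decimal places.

|A| = 10, |B| = 81, |A∩B| = 3.2571.
|A △ B| = |A| + |B| − 2·|A∩B| = 10 + 81 − 6.5143 = 84.49.

84.49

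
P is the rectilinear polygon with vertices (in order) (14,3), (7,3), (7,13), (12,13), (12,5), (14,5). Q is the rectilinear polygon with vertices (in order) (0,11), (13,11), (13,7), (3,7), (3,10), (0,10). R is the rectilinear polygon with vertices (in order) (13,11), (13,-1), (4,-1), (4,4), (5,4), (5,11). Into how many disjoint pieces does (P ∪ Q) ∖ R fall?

(P ∪ Q) ∖ R splits into 3 disjoint pieces (area 11, area 10, area 2).

3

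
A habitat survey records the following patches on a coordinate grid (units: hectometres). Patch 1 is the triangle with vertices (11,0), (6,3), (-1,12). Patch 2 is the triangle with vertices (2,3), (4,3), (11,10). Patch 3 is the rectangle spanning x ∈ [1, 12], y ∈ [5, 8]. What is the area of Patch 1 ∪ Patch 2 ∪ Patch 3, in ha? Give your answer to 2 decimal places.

44.66

By inclusion–exclusion:
Individual areas: |Patch 1| = 12, |Patch 2| = 7, |Patch 3| = 33.
|Patch 1∩Patch 2| = 1.1231.
|Patch 1∩Patch 3| = 3.6667.
|Patch 2∩Patch 3| = 3.
|Patch 1∩Patch 2∩Patch 3| = 0.4464.
|Patch 1 ∪ Patch 2 ∪ Patch 3| = 52 − 7.7897 + 0.4464 = 44.66.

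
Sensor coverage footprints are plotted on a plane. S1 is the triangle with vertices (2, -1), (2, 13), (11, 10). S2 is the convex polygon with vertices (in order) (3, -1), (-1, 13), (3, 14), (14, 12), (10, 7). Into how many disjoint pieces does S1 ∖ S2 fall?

S1 ∖ S2 is a single connected region.

1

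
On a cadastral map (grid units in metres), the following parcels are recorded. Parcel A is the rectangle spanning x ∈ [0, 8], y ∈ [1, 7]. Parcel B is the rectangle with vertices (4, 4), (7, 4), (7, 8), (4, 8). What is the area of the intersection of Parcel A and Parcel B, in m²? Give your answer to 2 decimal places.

|Parcel A∩Parcel B|: x∈[4,7], y∈[4,7] → 3·3 = 9.

9.00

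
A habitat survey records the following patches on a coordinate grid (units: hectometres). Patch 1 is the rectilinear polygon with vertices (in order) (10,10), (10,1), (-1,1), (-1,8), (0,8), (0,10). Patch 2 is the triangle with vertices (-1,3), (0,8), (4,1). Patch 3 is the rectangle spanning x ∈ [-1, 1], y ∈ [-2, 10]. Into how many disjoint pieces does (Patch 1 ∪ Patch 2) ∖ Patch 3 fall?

1

(Patch 1 ∪ Patch 2) ∖ Patch 3 is a single connected region.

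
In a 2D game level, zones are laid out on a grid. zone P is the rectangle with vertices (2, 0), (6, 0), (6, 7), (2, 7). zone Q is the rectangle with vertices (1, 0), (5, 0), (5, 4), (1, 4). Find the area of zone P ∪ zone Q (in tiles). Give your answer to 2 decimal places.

32.00

By inclusion–exclusion:
Individual areas: |zone P| = 28, |zone Q| = 16.
|zone P∩zone Q|: x∈[2,5], y∈[0,4] → 3·4 = 12.
|zone P ∪ zone Q| = 44 − 12 = 32.00.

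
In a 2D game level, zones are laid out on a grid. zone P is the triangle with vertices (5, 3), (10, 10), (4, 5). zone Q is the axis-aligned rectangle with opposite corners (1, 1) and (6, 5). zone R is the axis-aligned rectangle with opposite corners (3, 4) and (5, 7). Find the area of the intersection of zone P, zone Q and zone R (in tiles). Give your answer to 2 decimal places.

0.75

The intersection is the polygon with vertices (4,5), (5,5), (5,4), (4.5,4).
By the shoelace formula its area is 0.75.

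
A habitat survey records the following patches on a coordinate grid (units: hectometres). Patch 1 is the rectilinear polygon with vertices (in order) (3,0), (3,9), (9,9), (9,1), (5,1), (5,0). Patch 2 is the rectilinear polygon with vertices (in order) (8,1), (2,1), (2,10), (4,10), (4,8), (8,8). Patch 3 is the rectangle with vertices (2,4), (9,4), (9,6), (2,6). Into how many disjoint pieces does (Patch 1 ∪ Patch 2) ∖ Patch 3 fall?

(Patch 1 ∪ Patch 2) ∖ Patch 3 splits into 2 disjoint pieces (area 23, area 23).

2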